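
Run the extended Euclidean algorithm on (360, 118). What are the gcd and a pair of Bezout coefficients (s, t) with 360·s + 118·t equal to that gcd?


Euclidean algorithm on (360, 118) — divide until remainder is 0:
  360 = 3 · 118 + 6
  118 = 19 · 6 + 4
  6 = 1 · 4 + 2
  4 = 2 · 2 + 0
gcd(360, 118) = 2.
Track Bezout coefficients alongside the remainders: start with r₀ = 360 = a·1 + b·0 (s = 1, t = 0) and r₁ = 118 = a·0 + b·1 (s = 0, t = 1); each new remainder r_{k+1} = r_{k-1} − q_k·r_k inherits s_{k+1} = s_{k-1} − q_k·s_k, t_{k+1} = t_{k-1} − q_k·t_k, so r_k = a·s_k + b·t_k at every step:
  q = 3: r = 6, s = 1 − 3·0 = 1, t = 0 − 3·1 = -3  (check: 360·1 + 118·(-3) = 6)
  q = 19: r = 4, s = 0 − 19·1 = -19, t = 1 − 19·(-3) = 58  (check: 360·(-19) + 118·58 = 4)
  q = 1: r = 2, s = 1 − 1·(-19) = 20, t = -3 − 1·58 = -61  (check: 360·20 + 118·(-61) = 2)
The row with r = 2 (the gcd) gives the Bezout coefficients s = 20, t = -61.
Result: 360 · (20) + 118 · (-61) = 2.

gcd(360, 118) = 2; s = 20, t = -61 (check: 360·20 + 118·(-61) = 2).


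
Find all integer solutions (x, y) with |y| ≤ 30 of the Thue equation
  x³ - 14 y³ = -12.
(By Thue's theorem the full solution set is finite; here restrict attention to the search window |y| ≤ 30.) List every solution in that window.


The equation is x³ - 14y³ = -12. For fixed y, x³ = 14·y³ − 12, so a solution requires the RHS to be a perfect cube.
Strategy: iterate y from -30 to 30, compute RHS = 14·y³ − 12, and check whether it is a (positive or negative) perfect cube.
Check small values of y:
  y = 0: RHS = -12 is not a perfect cube.
  y = 1: RHS = 2 is not a perfect cube.
  y = -1: RHS = -26 is not a perfect cube.
  y = 2: RHS = 100 is not a perfect cube.
  y = -2: RHS = -124 is not a perfect cube.
  y = 3: RHS = 366 is not a perfect cube.
  y = -3: RHS = -390 is not a perfect cube.
Continuing the search up to |y| = 30 finds no solutions either.
No (x, y) in the scanned range satisfies the equation.

No integer solutions with |y| ≤ 30.


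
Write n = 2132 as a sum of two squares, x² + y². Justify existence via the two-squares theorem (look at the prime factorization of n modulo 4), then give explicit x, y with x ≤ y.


Step 1: Factor n = 2132 = 2^2 · 13 · 41.
Step 2: Check the mod-4 condition on each prime factor: 2 = 2 (special); 13 ≡ 1 (mod 4), exponent 1; 41 ≡ 1 (mod 4), exponent 1.
All primes ≡ 3 (mod 4) appear to even exponent (or don't appear), so by the two-squares theorem n IS expressible as a sum of two squares.
Step 3: Build a representation. Group n = k² · m with k = 2 and m = 13 · 41 = 533 (a product of primes ≡ 1 (mod 4)); a representation of m scales to one of n via (k·x)² + (k·y)² = k²(x² + y²). Each prime p ≡ 1 (mod 4) is itself a sum of two squares; find a² by testing p − a² for a perfect square:
  13: 13 − 1² = 12, 13 − 2² = 9 = 3² ⇒ 13 = 2² + 3².
  41: 41 − 1² = 40, 41 − 2² = 37, 41 − 3² = 32, 41 − 4² = 25 = 5² ⇒ 41 = 4² + 5².
  Combine using the Brahmagupta–Fibonacci identity (a² + b²)(c² + d²) = (ac − bd)² + (ad + bc)² = (ac + bd)² + (ad − bc)²:
  13 · 41 = 533: from (2² + 3²)(4² + 5²), take (2·4 − 3·5, 2·5 + 3·4) = (8 − 15, 10 + 12) = (-7, 22); dropping signs (only squares matter) gives (7, 22); check 7² + 22² = 49 + 484 = 533 ✓.
  Scale by k = 2: (2·7, 2·22) = (14, 44).
Step 4: Order so x ≤ y and verify: 14² + 44² = 196 + 1936 = 2132 = n. ✓

n = 2132 = 14² + 44² (one valid representation with x ≤ y).


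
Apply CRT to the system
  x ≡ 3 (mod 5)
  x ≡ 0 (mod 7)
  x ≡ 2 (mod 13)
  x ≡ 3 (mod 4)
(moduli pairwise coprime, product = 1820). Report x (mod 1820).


Product of moduli M = 5 · 7 · 13 · 4 = 1820.
Merge one congruence at a time:
  Start: x ≡ 3 (mod 5).
  Combine with x ≡ 0 (mod 7); new modulus lcm = 35.
    Write x = 3 + 5·t and substitute into x ≡ 0 (mod 7): 5·t ≡ 0 − 3 = -3 (mod 7).
    Reduce coefficients mod 7: 5·t ≡ 4 (mod 7).
    The inverse of 5 mod 7 is 3 (since 5·3 = 15 = 2·7 + 1), so t ≡ 3·4 = 12 ≡ 5 (mod 7).
    Then x = 3 + 5·5 = 28, valid modulo lcm(5, 7) = 35: x ≡ 28 (mod 35).
  Combine with x ≡ 2 (mod 13); new modulus lcm = 455.
    Write x = 28 + 35·t and substitute into x ≡ 2 (mod 13): 35·t ≡ 2 − 28 = -26 (mod 13).
    Reduce coefficients mod 13: 9·t ≡ 0 (mod 13).
    The inverse of 9 mod 13 is 3 (since 9·3 = 27 = 2·13 + 1), so t ≡ 3·0 = 0 ≡ 0 (mod 13).
    Then x = 28 + 35·0 = 28, valid modulo lcm(35, 13) = 455: x ≡ 28 (mod 455).
  Combine with x ≡ 3 (mod 4); new modulus lcm = 1820.
    Write x = 28 + 455·t and substitute into x ≡ 3 (mod 4): 455·t ≡ 3 − 28 = -25 (mod 4).
    Reduce coefficients mod 4: 3·t ≡ 3 (mod 4).
    The inverse of 3 mod 4 is 3 (since 3·3 = 9 = 2·4 + 1), so t ≡ 3·3 = 9 ≡ 1 (mod 4).
    Then x = 28 + 455·1 = 483, valid modulo lcm(455, 4) = 1820: x ≡ 483 (mod 1820).
Verify against each original: 483 mod 5 = 3, 483 mod 7 = 0, 483 mod 13 = 2, 483 mod 4 = 3.

x ≡ 483 (mod 1820).


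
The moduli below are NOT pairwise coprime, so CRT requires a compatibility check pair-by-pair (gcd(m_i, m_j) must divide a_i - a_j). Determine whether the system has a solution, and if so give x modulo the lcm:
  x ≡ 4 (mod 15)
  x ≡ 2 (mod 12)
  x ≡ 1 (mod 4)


Moduli 15, 12, 4 are not pairwise coprime, so CRT works modulo lcm(m_i) when all pairwise compatibility conditions hold.
Pairwise compatibility: gcd(m_i, m_j) must divide a_i - a_j for every pair.
Merge one congruence at a time:
  Start: x ≡ 4 (mod 15).
  Combine with x ≡ 2 (mod 12): gcd(15, 12) = 3, and 2 - 4 = -2 is NOT divisible by 3.
    ⇒ system is inconsistent (no integer solution).

No solution (the system is inconsistent).


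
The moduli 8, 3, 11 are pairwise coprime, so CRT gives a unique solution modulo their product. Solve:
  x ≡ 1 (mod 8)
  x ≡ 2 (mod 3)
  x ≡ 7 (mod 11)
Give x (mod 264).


Moduli 8, 3, 11 are pairwise coprime; by CRT there is a unique solution modulo M = 8 · 3 · 11 = 264.
Solve pairwise, accumulating the modulus:
  Start with x ≡ 1 (mod 8).
  Combine with x ≡ 2 (mod 3): since gcd(8, 3) = 1, we get a unique residue mod 24.
    Write x = 1 + 8·t and substitute into x ≡ 2 (mod 3): 8·t ≡ 2 − 1 = 1 (mod 3).
    Reduce coefficients mod 3: 2·t ≡ 1 (mod 3).
    The inverse of 2 mod 3 is 2 (since 2·2 = 4 = 1·3 + 1), so t ≡ 2·1 = 2 ≡ 2 (mod 3).
    Then x = 1 + 8·2 = 17, valid modulo lcm(8, 3) = 24: x ≡ 17 (mod 24).
  Combine with x ≡ 7 (mod 11): since gcd(24, 11) = 1, we get a unique residue mod 264.
    Write x = 17 + 24·t and substitute into x ≡ 7 (mod 11): 24·t ≡ 7 − 17 = -10 (mod 11).
    Reduce coefficients mod 11: 2·t ≡ 1 (mod 11).
    The inverse of 2 mod 11 is 6 (since 2·6 = 12 = 1·11 + 1), so t ≡ 6·1 = 6 ≡ 6 (mod 11).
    Then x = 17 + 24·6 = 161, valid modulo lcm(24, 11) = 264: x ≡ 161 (mod 264).
Verify: 161 mod 8 = 1 ✓, 161 mod 3 = 2 ✓, 161 mod 11 = 7 ✓.

x ≡ 161 (mod 264).


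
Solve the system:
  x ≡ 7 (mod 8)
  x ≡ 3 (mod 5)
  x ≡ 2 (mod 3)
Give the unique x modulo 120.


Moduli 8, 5, 3 are pairwise coprime; by CRT there is a unique solution modulo M = 8 · 5 · 3 = 120.
Solve pairwise, accumulating the modulus:
  Start with x ≡ 7 (mod 8).
  Combine with x ≡ 3 (mod 5): since gcd(8, 5) = 1, we get a unique residue mod 40.
    Write x = 7 + 8·t and substitute into x ≡ 3 (mod 5): 8·t ≡ 3 − 7 = -4 (mod 5).
    Reduce coefficients mod 5: 3·t ≡ 1 (mod 5).
    The inverse of 3 mod 5 is 2 (since 3·2 = 6 = 1·5 + 1), so t ≡ 2·1 = 2 ≡ 2 (mod 5).
    Then x = 7 + 8·2 = 23, valid modulo lcm(8, 5) = 40: x ≡ 23 (mod 40).
  Combine with x ≡ 2 (mod 3): since gcd(40, 3) = 1, we get a unique residue mod 120.
    Write x = 23 + 40·t and substitute into x ≡ 2 (mod 3): 40·t ≡ 2 − 23 = -21 (mod 3).
    Reduce coefficients mod 3: 1·t ≡ 0 (mod 3).
    So t ≡ 0 (mod 3).
    Then x = 23 + 40·0 = 23, valid modulo lcm(40, 3) = 120: x ≡ 23 (mod 120).
Verify: 23 mod 8 = 7 ✓, 23 mod 5 = 3 ✓, 23 mod 3 = 2 ✓.

x ≡ 23 (mod 120).


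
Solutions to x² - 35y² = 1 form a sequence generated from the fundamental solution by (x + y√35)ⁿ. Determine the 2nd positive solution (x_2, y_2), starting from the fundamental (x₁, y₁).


Step 1: Find the fundamental solution (x₁, y₁) of x² - 35y² = 1.
  Expand √35 as a continued fraction. a₀ = ⌊√35⌋ = 5; iterate m_{k+1} = d_k·a_k − m_k, d_{k+1} = (35 − m_{k+1}²)/d_k, a_{k+1} = ⌊(a₀ + m_{k+1})/d_{k+1}⌋ (starting m₀ = 0, d₀ = 1), with convergents p_k = a_k·p_{k-1} + p_{k-2}, q_k = a_k·q_{k-1} + q_{k-2} (p₋₁ = 1, q₋₁ = 0):
  k = 0: a₀ = 5; p₀/q₀ = 5/1; p₀² − 35·q₀² = 25 − 35 = -10.
  k = 1: m = 5, d = 10, a = ⌊(5 + 5)/10⌋ = 1; p/q = (1·5 + 1)/(1·1 + 0) = 6/1; p² − 35·q² = 36 − 35 = 1.
  The first convergent with p² − 35·q² = 1 gives the fundamental solution (x₁, y₁) = (6, 1).
Step 2: Apply the recurrence (x_{n+1}, y_{n+1}) = (x₁x_n + 35y₁y_n, x₁y_n + y₁x_n) repeatedly.
  From (x_1, y_1) = (6, 1): x_2 = 6·6 + 35·1·1 = 71; y_2 = 6·1 + 1·6 = 12.
Step 3: Verify x_2² - 35·y_2² = 5041 - 5040 = 1 (should be 1). ✓

(x_1, y_1) = (6, 1); (x_2, y_2) = (71, 12).


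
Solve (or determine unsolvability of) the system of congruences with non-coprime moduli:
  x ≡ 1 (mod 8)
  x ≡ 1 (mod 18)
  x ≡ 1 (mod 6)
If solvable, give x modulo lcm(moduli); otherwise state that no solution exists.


Moduli 8, 18, 6 are not pairwise coprime, so CRT works modulo lcm(m_i) when all pairwise compatibility conditions hold.
Pairwise compatibility: gcd(m_i, m_j) must divide a_i - a_j for every pair.
Merge one congruence at a time:
  Start: x ≡ 1 (mod 8).
  Combine with x ≡ 1 (mod 18): gcd(8, 18) = 2; 1 - 1 = 0, which IS divisible by 2, so compatible.
    Write x = 1 + 8·t and substitute into x ≡ 1 (mod 18): 8·t ≡ 1 − 1 = 0 (mod 18).
    Divide the congruence (and modulus) by g = 2: 4·t ≡ 0 (mod 9).
    The inverse of 4 mod 9 is 7 (since 4·7 = 28 = 3·9 + 1), so t ≡ 7·0 = 0 ≡ 0 (mod 9).
    Then x = 1 + 8·0 = 1, valid modulo lcm(8, 18) = 72: x ≡ 1 (mod 72).
  Combine with x ≡ 1 (mod 6): gcd(72, 6) = 6; 1 - 1 = 0, which IS divisible by 6, so compatible.
    Write x = 1 + 72·t and substitute into x ≡ 1 (mod 6): 72·t ≡ 1 − 1 = 0 (mod 6).
    Divide the congruence (and modulus) by g = 6: 12·t ≡ 0 (mod 1).
    Modulo 1 every t works; take t = 0.
    Then x = 1 + 72·0 = 1, valid modulo lcm(72, 6) = 72: x ≡ 1 (mod 72).
Verify: 1 mod 8 = 1, 1 mod 18 = 1, 1 mod 6 = 1.

x ≡ 1 (mod 72).


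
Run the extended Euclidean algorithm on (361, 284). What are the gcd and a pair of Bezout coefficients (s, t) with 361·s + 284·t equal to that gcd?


Euclidean algorithm on (361, 284) — divide until remainder is 0:
  361 = 1 · 284 + 77
  284 = 3 · 77 + 53
  77 = 1 · 53 + 24
  53 = 2 · 24 + 5
  24 = 4 · 5 + 4
  5 = 1 · 4 + 1
  4 = 4 · 1 + 0
gcd(361, 284) = 1.
Track Bezout coefficients alongside the remainders: start with r₀ = 361 = a·1 + b·0 (s = 1, t = 0) and r₁ = 284 = a·0 + b·1 (s = 0, t = 1); each new remainder r_{k+1} = r_{k-1} − q_k·r_k inherits s_{k+1} = s_{k-1} − q_k·s_k, t_{k+1} = t_{k-1} − q_k·t_k, so r_k = a·s_k + b·t_k at every step:
  q = 1: r = 77, s = 1 − 1·0 = 1, t = 0 − 1·1 = -1  (check: 361·1 + 284·(-1) = 77)
  q = 3: r = 53, s = 0 − 3·1 = -3, t = 1 − 3·(-1) = 4  (check: 361·(-3) + 284·4 = 53)
  q = 1: r = 24, s = 1 − 1·(-3) = 4, t = -1 − 1·4 = -5  (check: 361·4 + 284·(-5) = 24)
  q = 2: r = 5, s = -3 − 2·4 = -11, t = 4 − 2·(-5) = 14  (check: 361·(-11) + 284·14 = 5)
  q = 4: r = 4, s = 4 − 4·(-11) = 48, t = -5 − 4·14 = -61  (check: 361·48 + 284·(-61) = 4)
  q = 1: r = 1, s = -11 − 1·48 = -59, t = 14 − 1·(-61) = 75  (check: 361·(-59) + 284·75 = 1)
The row with r = 1 (the gcd) gives the Bezout coefficients s = -59, t = 75.
Result: 361 · (-59) + 284 · (75) = 1.

gcd(361, 284) = 1; s = -59, t = 75 (check: 361·(-59) + 284·75 = 1).


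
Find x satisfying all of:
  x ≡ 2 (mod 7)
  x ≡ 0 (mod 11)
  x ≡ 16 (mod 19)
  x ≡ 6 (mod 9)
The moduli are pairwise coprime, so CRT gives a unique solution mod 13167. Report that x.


Product of moduli M = 7 · 11 · 19 · 9 = 13167.
Merge one congruence at a time:
  Start: x ≡ 2 (mod 7).
  Combine with x ≡ 0 (mod 11); new modulus lcm = 77.
    Write x = 2 + 7·t and substitute into x ≡ 0 (mod 11): 7·t ≡ 0 − 2 = -2 (mod 11).
    Reduce coefficients mod 11: 7·t ≡ 9 (mod 11).
    The inverse of 7 mod 11 is 8 (since 7·8 = 56 = 5·11 + 1), so t ≡ 8·9 = 72 ≡ 6 (mod 11).
    Then x = 2 + 7·6 = 44, valid modulo lcm(7, 11) = 77: x ≡ 44 (mod 77).
  Combine with x ≡ 16 (mod 19); new modulus lcm = 1463.
    Write x = 44 + 77·t and substitute into x ≡ 16 (mod 19): 77·t ≡ 16 − 44 = -28 (mod 19).
    Reduce coefficients mod 19: 1·t ≡ 10 (mod 19).
    So t ≡ 10 (mod 19).
    Then x = 44 + 77·10 = 814, valid modulo lcm(77, 19) = 1463: x ≡ 814 (mod 1463).
  Combine with x ≡ 6 (mod 9); new modulus lcm = 13167.
    Write x = 814 + 1463·t and substitute into x ≡ 6 (mod 9): 1463·t ≡ 6 − 814 = -808 (mod 9).
    Reduce coefficients mod 9: 5·t ≡ 2 (mod 9).
    The inverse of 5 mod 9 is 2 (since 5·2 = 10 = 1·9 + 1), so t ≡ 2·2 = 4 ≡ 4 (mod 9).
    Then x = 814 + 1463·4 = 6666, valid modulo lcm(1463, 9) = 13167: x ≡ 6666 (mod 13167).
Verify against each original: 6666 mod 7 = 2, 6666 mod 11 = 0, 6666 mod 19 = 16, 6666 mod 9 = 6.

x ≡ 6666 (mod 13167).


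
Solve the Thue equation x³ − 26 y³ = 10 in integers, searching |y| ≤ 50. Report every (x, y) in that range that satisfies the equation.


The equation is x³ - 26y³ = 10. For fixed y, x³ = 26·y³ + 10, so a solution requires the RHS to be a perfect cube.
Strategy: iterate y from -50 to 50, compute RHS = 26·y³ + 10, and check whether it is a (positive or negative) perfect cube.
Check small values of y:
  y = 0: RHS = 10 is not a perfect cube.
  y = 1: RHS = 36 is not a perfect cube.
  y = -1: RHS = -16 is not a perfect cube.
  y = 2: RHS = 218 is not a perfect cube.
  y = -2: RHS = -198 is not a perfect cube.
  y = 3: RHS = 712 is not a perfect cube.
  y = -3: RHS = -692 is not a perfect cube.
Continuing the search up to |y| = 50 finds no solutions either.
No (x, y) in the scanned range satisfies the equation.

No integer solutions with |y| ≤ 50.


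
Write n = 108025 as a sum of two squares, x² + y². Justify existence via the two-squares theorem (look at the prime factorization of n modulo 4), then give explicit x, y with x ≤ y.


Step 1: Factor n = 108025 = 5^2 · 29 · 149.
Step 2: Check the mod-4 condition on each prime factor: 5 ≡ 1 (mod 4), exponent 2; 29 ≡ 1 (mod 4), exponent 1; 149 ≡ 1 (mod 4), exponent 1.
All primes ≡ 3 (mod 4) appear to even exponent (or don't appear), so by the two-squares theorem n IS expressible as a sum of two squares.
Step 3: Build a representation. Group n = k² · m with k = 5 and m = 29 · 149 = 4321 (a product of primes ≡ 1 (mod 4)); a representation of m scales to one of n via (k·x)² + (k·y)² = k²(x² + y²). Each prime p ≡ 1 (mod 4) is itself a sum of two squares; find a² by testing p − a² for a perfect square:
  29: 29 − 1² = 28, 29 − 2² = 25 = 5² ⇒ 29 = 2² + 5².
  149: 149 − 1² = 148, 149 − 2² = 145, 149 − 3² = 140, 149 − 4² = 133, 149 − 5² = 124, 149 − 6² = 113, 149 − 7² = 100 = 10² ⇒ 149 = 7² + 10².
  Combine using the Brahmagupta–Fibonacci identity (a² + b²)(c² + d²) = (ac − bd)² + (ad + bc)² = (ac + bd)² + (ad − bc)²:
  29 · 149 = 4321: from (2² + 5²)(7² + 10²), take (2·7 − 5·10, 2·10 + 5·7) = (14 − 50, 20 + 35) = (-36, 55); dropping signs (only squares matter) gives (36, 55); check 36² + 55² = 1296 + 3025 = 4321 ✓.
  Scale by k = 5: (5·36, 5·55) = (180, 275).
Step 4: Order so x ≤ y and verify: 180² + 275² = 32400 + 75625 = 108025 = n. ✓

n = 108025 = 180² + 275² (one valid representation with x ≤ y).


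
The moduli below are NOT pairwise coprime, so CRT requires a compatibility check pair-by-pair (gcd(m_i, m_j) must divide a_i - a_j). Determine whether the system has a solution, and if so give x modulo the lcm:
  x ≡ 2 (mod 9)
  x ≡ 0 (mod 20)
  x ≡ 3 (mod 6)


Moduli 9, 20, 6 are not pairwise coprime, so CRT works modulo lcm(m_i) when all pairwise compatibility conditions hold.
Pairwise compatibility: gcd(m_i, m_j) must divide a_i - a_j for every pair.
Merge one congruence at a time:
  Start: x ≡ 2 (mod 9).
  Combine with x ≡ 0 (mod 20): gcd(9, 20) = 1; 0 - 2 = -2, which IS divisible by 1, so compatible.
    Write x = 2 + 9·t and substitute into x ≡ 0 (mod 20): 9·t ≡ 0 − 2 = -2 (mod 20).
    Reduce coefficients mod 20: 9·t ≡ 18 (mod 20).
    The inverse of 9 mod 20 is 9 (since 9·9 = 81 = 4·20 + 1), so t ≡ 9·18 = 162 ≡ 2 (mod 20).
    Then x = 2 + 9·2 = 20, valid modulo lcm(9, 20) = 180: x ≡ 20 (mod 180).
  Combine with x ≡ 3 (mod 6): gcd(180, 6) = 6, and 3 - 20 = -17 is NOT divisible by 6.
    ⇒ system is inconsistent (no integer solution).

No solution (the system is inconsistent).


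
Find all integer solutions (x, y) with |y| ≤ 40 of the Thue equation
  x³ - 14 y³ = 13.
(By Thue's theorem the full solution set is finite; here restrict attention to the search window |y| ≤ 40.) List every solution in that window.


The equation is x³ - 14y³ = 13. For fixed y, x³ = 14·y³ + 13, so a solution requires the RHS to be a perfect cube.
Strategy: iterate y from -40 to 40, compute RHS = 14·y³ + 13, and check whether it is a (positive or negative) perfect cube.
Check small values of y:
  y = 0: RHS = 13 is not a perfect cube.
  y = 1: RHS = 27 = (3)³ ⇒ x = 3 works.
  y = -1: RHS = -1 = (-1)³ ⇒ x = -1 works.
  y = 2: RHS = 125 = (5)³ ⇒ x = 5 works.
  y = -2: RHS = -99 is not a perfect cube.
  y = 3: RHS = 391 is not a perfect cube.
  y = -3: RHS = -365 is not a perfect cube.
Continuing the search up to |y| = 40 finds no further solutions beyond those listed.
Collected solutions: (-1, -1), (3, 1), (5, 2).

Solutions (with |y| ≤ 40): (-1, -1), (3, 1), (5, 2).


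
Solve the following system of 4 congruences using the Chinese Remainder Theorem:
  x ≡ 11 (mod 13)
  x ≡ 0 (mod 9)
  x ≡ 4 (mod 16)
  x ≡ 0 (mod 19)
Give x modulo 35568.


Product of moduli M = 13 · 9 · 16 · 19 = 35568.
Merge one congruence at a time:
  Start: x ≡ 11 (mod 13).
  Combine with x ≡ 0 (mod 9); new modulus lcm = 117.
    Write x = 11 + 13·t and substitute into x ≡ 0 (mod 9): 13·t ≡ 0 − 11 = -11 (mod 9).
    Reduce coefficients mod 9: 4·t ≡ 7 (mod 9).
    The inverse of 4 mod 9 is 7 (since 4·7 = 28 = 3·9 + 1), so t ≡ 7·7 = 49 ≡ 4 (mod 9).
    Then x = 11 + 13·4 = 63, valid modulo lcm(13, 9) = 117: x ≡ 63 (mod 117).
  Combine with x ≡ 4 (mod 16); new modulus lcm = 1872.
    Write x = 63 + 117·t and substitute into x ≡ 4 (mod 16): 117·t ≡ 4 − 63 = -59 (mod 16).
    Reduce coefficients mod 16: 5·t ≡ 5 (mod 16).
    The inverse of 5 mod 16 is 13 (since 5·13 = 65 = 4·16 + 1), so t ≡ 13·5 = 65 ≡ 1 (mod 16).
    Then x = 63 + 117·1 = 180, valid modulo lcm(117, 16) = 1872: x ≡ 180 (mod 1872).
  Combine with x ≡ 0 (mod 19); new modulus lcm = 35568.
    Write x = 180 + 1872·t and substitute into x ≡ 0 (mod 19): 1872·t ≡ 0 − 180 = -180 (mod 19).
    Reduce coefficients mod 19: 10·t ≡ 10 (mod 19).
    The inverse of 10 mod 19 is 2 (since 10·2 = 20 = 1·19 + 1), so t ≡ 2·10 = 20 ≡ 1 (mod 19).
    Then x = 180 + 1872·1 = 2052, valid modulo lcm(1872, 19) = 35568: x ≡ 2052 (mod 35568).
Verify against each original: 2052 mod 13 = 11, 2052 mod 9 = 0, 2052 mod 16 = 4, 2052 mod 19 = 0.

x ≡ 2052 (mod 35568).


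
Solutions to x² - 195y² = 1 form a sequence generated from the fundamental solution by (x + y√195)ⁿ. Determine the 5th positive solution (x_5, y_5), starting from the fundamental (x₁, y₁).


Step 1: Find the fundamental solution (x₁, y₁) of x² - 195y² = 1.
  Expand √195 as a continued fraction. a₀ = ⌊√195⌋ = 13; iterate m_{k+1} = d_k·a_k − m_k, d_{k+1} = (195 − m_{k+1}²)/d_k, a_{k+1} = ⌊(a₀ + m_{k+1})/d_{k+1}⌋ (starting m₀ = 0, d₀ = 1), with convergents p_k = a_k·p_{k-1} + p_{k-2}, q_k = a_k·q_{k-1} + q_{k-2} (p₋₁ = 1, q₋₁ = 0):
  k = 0: a₀ = 13; p₀/q₀ = 13/1; p₀² − 195·q₀² = 169 − 195 = -26.
  k = 1: m = 13, d = 26, a = ⌊(13 + 13)/26⌋ = 1; p/q = (1·13 + 1)/(1·1 + 0) = 14/1; p² − 195·q² = 196 − 195 = 1.
  The first convergent with p² − 195·q² = 1 gives the fundamental solution (x₁, y₁) = (14, 1).
Step 2: Apply the recurrence (x_{n+1}, y_{n+1}) = (x₁x_n + 195y₁y_n, x₁y_n + y₁x_n) repeatedly.
  From (x_1, y_1) = (14, 1): x_2 = 14·14 + 195·1·1 = 391; y_2 = 14·1 + 1·14 = 28.
  From (x_2, y_2) = (391, 28): x_3 = 14·391 + 195·1·28 = 10934; y_3 = 14·28 + 1·391 = 783.
  From (x_3, y_3) = (10934, 783): x_4 = 14·10934 + 195·1·783 = 305761; y_4 = 14·783 + 1·10934 = 21896.
  From (x_4, y_4) = (305761, 21896): x_5 = 14·305761 + 195·1·21896 = 8550374; y_5 = 14·21896 + 1·305761 = 612305.
Step 3: Verify x_5² - 195·y_5² = 73108895539876 - 73108895539875 = 1 (should be 1). ✓

(x_1, y_1) = (14, 1); (x_5, y_5) = (8550374, 612305).


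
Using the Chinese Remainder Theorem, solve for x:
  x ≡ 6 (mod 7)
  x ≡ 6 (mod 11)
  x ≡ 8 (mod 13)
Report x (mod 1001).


Moduli 7, 11, 13 are pairwise coprime; by CRT there is a unique solution modulo M = 7 · 11 · 13 = 1001.
Solve pairwise, accumulating the modulus:
  Start with x ≡ 6 (mod 7).
  Combine with x ≡ 6 (mod 11): since gcd(7, 11) = 1, we get a unique residue mod 77.
    Write x = 6 + 7·t and substitute into x ≡ 6 (mod 11): 7·t ≡ 6 − 6 = 0 (mod 11).
    The inverse of 7 mod 11 is 8 (since 7·8 = 56 = 5·11 + 1), so t ≡ 8·0 = 0 ≡ 0 (mod 11).
    Then x = 6 + 7·0 = 6, valid modulo lcm(7, 11) = 77: x ≡ 6 (mod 77).
  Combine with x ≡ 8 (mod 13): since gcd(77, 13) = 1, we get a unique residue mod 1001.
    Write x = 6 + 77·t and substitute into x ≡ 8 (mod 13): 77·t ≡ 8 − 6 = 2 (mod 13).
    Reduce coefficients mod 13: 12·t ≡ 2 (mod 13).
    The inverse of 12 mod 13 is 12 (since 12·12 = 144 = 11·13 + 1), so t ≡ 12·2 = 24 ≡ 11 (mod 13).
    Then x = 6 + 77·11 = 853, valid modulo lcm(77, 13) = 1001: x ≡ 853 (mod 1001).
Verify: 853 mod 7 = 6 ✓, 853 mod 11 = 6 ✓, 853 mod 13 = 8 ✓.

x ≡ 853 (mod 1001).


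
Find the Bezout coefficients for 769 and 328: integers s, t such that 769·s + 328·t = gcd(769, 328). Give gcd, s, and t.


Euclidean algorithm on (769, 328) — divide until remainder is 0:
  769 = 2 · 328 + 113
  328 = 2 · 113 + 102
  113 = 1 · 102 + 11
  102 = 9 · 11 + 3
  11 = 3 · 3 + 2
  3 = 1 · 2 + 1
  2 = 2 · 1 + 0
gcd(769, 328) = 1.
Track Bezout coefficients alongside the remainders: start with r₀ = 769 = a·1 + b·0 (s = 1, t = 0) and r₁ = 328 = a·0 + b·1 (s = 0, t = 1); each new remainder r_{k+1} = r_{k-1} − q_k·r_k inherits s_{k+1} = s_{k-1} − q_k·s_k, t_{k+1} = t_{k-1} − q_k·t_k, so r_k = a·s_k + b·t_k at every step:
  q = 2: r = 113, s = 1 − 2·0 = 1, t = 0 − 2·1 = -2  (check: 769·1 + 328·(-2) = 113)
  q = 2: r = 102, s = 0 − 2·1 = -2, t = 1 − 2·(-2) = 5  (check: 769·(-2) + 328·5 = 102)
  q = 1: r = 11, s = 1 − 1·(-2) = 3, t = -2 − 1·5 = -7  (check: 769·3 + 328·(-7) = 11)
  q = 9: r = 3, s = -2 − 9·3 = -29, t = 5 − 9·(-7) = 68  (check: 769·(-29) + 328·68 = 3)
  q = 3: r = 2, s = 3 − 3·(-29) = 90, t = -7 − 3·68 = -211  (check: 769·90 + 328·(-211) = 2)
  q = 1: r = 1, s = -29 − 1·90 = -119, t = 68 − 1·(-211) = 279  (check: 769·(-119) + 328·279 = 1)
The row with r = 1 (the gcd) gives the Bezout coefficients s = -119, t = 279.
Result: 769 · (-119) + 328 · (279) = 1.

gcd(769, 328) = 1; s = -119, t = 279 (check: 769·(-119) + 328·279 = 1).


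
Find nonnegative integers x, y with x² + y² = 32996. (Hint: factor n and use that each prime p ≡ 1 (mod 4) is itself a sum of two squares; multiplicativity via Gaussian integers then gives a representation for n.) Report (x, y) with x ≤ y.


Step 1: Factor n = 32996 = 2^2 · 73 · 113.
Step 2: Check the mod-4 condition on each prime factor: 2 = 2 (special); 73 ≡ 1 (mod 4), exponent 1; 113 ≡ 1 (mod 4), exponent 1.
All primes ≡ 3 (mod 4) appear to even exponent (or don't appear), so by the two-squares theorem n IS expressible as a sum of two squares.
Step 3: Build a representation. Group n = k² · m with k = 2 and m = 73 · 113 = 8249 (a product of primes ≡ 1 (mod 4)); a representation of m scales to one of n via (k·x)² + (k·y)² = k²(x² + y²). Each prime p ≡ 1 (mod 4) is itself a sum of two squares; find a² by testing p − a² for a perfect square:
  73: 73 − 1² = 72, 73 − 2² = 69, 73 − 3² = 64 = 8² ⇒ 73 = 3² + 8².
  113: 113 − 1² = 112, 113 − 2² = 109, 113 − 3² = 104, 113 − 4² = 97, 113 − 5² = 88, 113 − 6² = 77, 113 − 7² = 64 = 8² ⇒ 113 = 7² + 8².
  Combine using the Brahmagupta–Fibonacci identity (a² + b²)(c² + d²) = (ac − bd)² + (ad + bc)² = (ac + bd)² + (ad − bc)²:
  73 · 113 = 8249: from (3² + 8²)(7² + 8²), take (3·7 − 8·8, 3·8 + 8·7) = (21 − 64, 24 + 56) = (-43, 80); dropping signs (only squares matter) gives (43, 80); check 43² + 80² = 1849 + 6400 = 8249 ✓.
  Scale by k = 2: (2·43, 2·80) = (86, 160).
Step 4: Order so x ≤ y and verify: 86² + 160² = 7396 + 25600 = 32996 = n. ✓

n = 32996 = 86² + 160² (one valid representation with x ≤ y).


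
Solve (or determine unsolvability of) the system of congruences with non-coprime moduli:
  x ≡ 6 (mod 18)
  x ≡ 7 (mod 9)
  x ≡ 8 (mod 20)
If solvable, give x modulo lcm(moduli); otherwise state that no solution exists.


Moduli 18, 9, 20 are not pairwise coprime, so CRT works modulo lcm(m_i) when all pairwise compatibility conditions hold.
Pairwise compatibility: gcd(m_i, m_j) must divide a_i - a_j for every pair.
Merge one congruence at a time:
  Start: x ≡ 6 (mod 18).
  Combine with x ≡ 7 (mod 9): gcd(18, 9) = 9, and 7 - 6 = 1 is NOT divisible by 9.
    ⇒ system is inconsistent (no integer solution).

No solution (the system is inconsistent).


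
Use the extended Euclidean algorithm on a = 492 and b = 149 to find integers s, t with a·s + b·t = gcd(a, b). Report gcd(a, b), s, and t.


Euclidean algorithm on (492, 149) — divide until remainder is 0:
  492 = 3 · 149 + 45
  149 = 3 · 45 + 14
  45 = 3 · 14 + 3
  14 = 4 · 3 + 2
  3 = 1 · 2 + 1
  2 = 2 · 1 + 0
gcd(492, 149) = 1.
Track Bezout coefficients alongside the remainders: start with r₀ = 492 = a·1 + b·0 (s = 1, t = 0) and r₁ = 149 = a·0 + b·1 (s = 0, t = 1); each new remainder r_{k+1} = r_{k-1} − q_k·r_k inherits s_{k+1} = s_{k-1} − q_k·s_k, t_{k+1} = t_{k-1} − q_k·t_k, so r_k = a·s_k + b·t_k at every step:
  q = 3: r = 45, s = 1 − 3·0 = 1, t = 0 − 3·1 = -3  (check: 492·1 + 149·(-3) = 45)
  q = 3: r = 14, s = 0 − 3·1 = -3, t = 1 − 3·(-3) = 10  (check: 492·(-3) + 149·10 = 14)
  q = 3: r = 3, s = 1 − 3·(-3) = 10, t = -3 − 3·10 = -33  (check: 492·10 + 149·(-33) = 3)
  q = 4: r = 2, s = -3 − 4·10 = -43, t = 10 − 4·(-33) = 142  (check: 492·(-43) + 149·142 = 2)
  q = 1: r = 1, s = 10 − 1·(-43) = 53, t = -33 − 1·142 = -175  (check: 492·53 + 149·(-175) = 1)
The row with r = 1 (the gcd) gives the Bezout coefficients s = 53, t = -175.
Result: 492 · (53) + 149 · (-175) = 1.

gcd(492, 149) = 1; s = 53, t = -175 (check: 492·53 + 149·(-175) = 1).


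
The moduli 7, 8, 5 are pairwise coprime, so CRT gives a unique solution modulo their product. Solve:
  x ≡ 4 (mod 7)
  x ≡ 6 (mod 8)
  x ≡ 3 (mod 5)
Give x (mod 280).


Moduli 7, 8, 5 are pairwise coprime; by CRT there is a unique solution modulo M = 7 · 8 · 5 = 280.
Solve pairwise, accumulating the modulus:
  Start with x ≡ 4 (mod 7).
  Combine with x ≡ 6 (mod 8): since gcd(7, 8) = 1, we get a unique residue mod 56.
    Write x = 4 + 7·t and substitute into x ≡ 6 (mod 8): 7·t ≡ 6 − 4 = 2 (mod 8).
    The inverse of 7 mod 8 is 7 (since 7·7 = 49 = 6·8 + 1), so t ≡ 7·2 = 14 ≡ 6 (mod 8).
    Then x = 4 + 7·6 = 46, valid modulo lcm(7, 8) = 56: x ≡ 46 (mod 56).
  Combine with x ≡ 3 (mod 5): since gcd(56, 5) = 1, we get a unique residue mod 280.
    Write x = 46 + 56·t and substitute into x ≡ 3 (mod 5): 56·t ≡ 3 − 46 = -43 (mod 5).
    Reduce coefficients mod 5: 1·t ≡ 2 (mod 5).
    So t ≡ 2 (mod 5).
    Then x = 46 + 56·2 = 158, valid modulo lcm(56, 5) = 280: x ≡ 158 (mod 280).
Verify: 158 mod 7 = 4 ✓, 158 mod 8 = 6 ✓, 158 mod 5 = 3 ✓.

x ≡ 158 (mod 280).


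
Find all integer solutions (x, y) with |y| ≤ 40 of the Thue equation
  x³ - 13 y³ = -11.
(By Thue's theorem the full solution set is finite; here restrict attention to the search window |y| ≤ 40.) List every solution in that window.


The equation is x³ - 13y³ = -11. For fixed y, x³ = 13·y³ − 11, so a solution requires the RHS to be a perfect cube.
Strategy: iterate y from -40 to 40, compute RHS = 13·y³ − 11, and check whether it is a (positive or negative) perfect cube.
Check small values of y:
  y = 0: RHS = -11 is not a perfect cube.
  y = 1: RHS = 2 is not a perfect cube.
  y = -1: RHS = -24 is not a perfect cube.
  y = 2: RHS = 93 is not a perfect cube.
  y = -2: RHS = -115 is not a perfect cube.
  y = 3: RHS = 340 is not a perfect cube.
  y = -3: RHS = -362 is not a perfect cube.
Continuing the search up to |y| = 40 finds no solutions either.
No (x, y) in the scanned range satisfies the equation.

No integer solutions with |y| ≤ 40.


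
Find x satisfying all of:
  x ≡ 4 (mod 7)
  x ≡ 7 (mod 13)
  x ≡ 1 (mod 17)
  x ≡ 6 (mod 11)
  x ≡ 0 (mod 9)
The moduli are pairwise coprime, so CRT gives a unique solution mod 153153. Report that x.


Product of moduli M = 7 · 13 · 17 · 11 · 9 = 153153.
Merge one congruence at a time:
  Start: x ≡ 4 (mod 7).
  Combine with x ≡ 7 (mod 13); new modulus lcm = 91.
    Write x = 4 + 7·t and substitute into x ≡ 7 (mod 13): 7·t ≡ 7 − 4 = 3 (mod 13).
    The inverse of 7 mod 13 is 2 (since 7·2 = 14 = 1·13 + 1), so t ≡ 2·3 = 6 ≡ 6 (mod 13).
    Then x = 4 + 7·6 = 46, valid modulo lcm(7, 13) = 91: x ≡ 46 (mod 91).
  Combine with x ≡ 1 (mod 17); new modulus lcm = 1547.
    Write x = 46 + 91·t and substitute into x ≡ 1 (mod 17): 91·t ≡ 1 − 46 = -45 (mod 17).
    Reduce coefficients mod 17: 6·t ≡ 6 (mod 17).
    The inverse of 6 mod 17 is 3 (since 6·3 = 18 = 1·17 + 1), so t ≡ 3·6 = 18 ≡ 1 (mod 17).
    Then x = 46 + 91·1 = 137, valid modulo lcm(91, 17) = 1547: x ≡ 137 (mod 1547).
  Combine with x ≡ 6 (mod 11); new modulus lcm = 17017.
    Write x = 137 + 1547·t and substitute into x ≡ 6 (mod 11): 1547·t ≡ 6 − 137 = -131 (mod 11).
    Reduce coefficients mod 11: 7·t ≡ 1 (mod 11).
    The inverse of 7 mod 11 is 8 (since 7·8 = 56 = 5·11 + 1), so t ≡ 8·1 = 8 ≡ 8 (mod 11).
    Then x = 137 + 1547·8 = 12513, valid modulo lcm(1547, 11) = 17017: x ≡ 12513 (mod 17017).
  Combine with x ≡ 0 (mod 9); new modulus lcm = 153153.
    Write x = 12513 + 17017·t and substitute into x ≡ 0 (mod 9): 17017·t ≡ 0 − 12513 = -12513 (mod 9).
    Reduce coefficients mod 9: 7·t ≡ 6 (mod 9).
    The inverse of 7 mod 9 is 4 (since 7·4 = 28 = 3·9 + 1), so t ≡ 4·6 = 24 ≡ 6 (mod 9).
    Then x = 12513 + 17017·6 = 114615, valid modulo lcm(17017, 9) = 153153: x ≡ 114615 (mod 153153).
Verify against each original: 114615 mod 7 = 4, 114615 mod 13 = 7, 114615 mod 17 = 1, 114615 mod 11 = 6, 114615 mod 9 = 0.

x ≡ 114615 (mod 153153).


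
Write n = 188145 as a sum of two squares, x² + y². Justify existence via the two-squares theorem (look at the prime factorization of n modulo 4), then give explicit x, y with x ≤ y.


Step 1: Factor n = 188145 = 3^2 · 5 · 37 · 113.
Step 2: Check the mod-4 condition on each prime factor: 3 ≡ 3 (mod 4), exponent 2 (must be even); 5 ≡ 1 (mod 4), exponent 1; 37 ≡ 1 (mod 4), exponent 1; 113 ≡ 1 (mod 4), exponent 1.
All primes ≡ 3 (mod 4) appear to even exponent (or don't appear), so by the two-squares theorem n IS expressible as a sum of two squares.
Step 3: Build a representation. Group n = k² · m with k = 3 and m = 5 · 37 · 113 = 20905 (a product of primes ≡ 1 (mod 4)); a representation of m scales to one of n via (k·x)² + (k·y)² = k²(x² + y²). Each prime p ≡ 1 (mod 4) is itself a sum of two squares; find a² by testing p − a² for a perfect square:
  5: 5 − 1² = 4 = 2² ⇒ 5 = 1² + 2².
  37: 37 − 1² = 36 = 6² ⇒ 37 = 1² + 6².
  113: 113 − 1² = 112, 113 − 2² = 109, 113 − 3² = 104, 113 − 4² = 97, 113 − 5² = 88, 113 − 6² = 77, 113 − 7² = 64 = 8² ⇒ 113 = 7² + 8².
  Combine using the Brahmagupta–Fibonacci identity (a² + b²)(c² + d²) = (ac − bd)² + (ad + bc)² = (ac + bd)² + (ad − bc)²:
  5 · 37 = 185: from (1² + 2²)(1² + 6²), take (1·1 − 2·6, 1·6 + 2·1) = (1 − 12, 6 + 2) = (-11, 8); dropping signs (only squares matter) gives (11, 8); check 11² + 8² = 121 + 64 = 185 ✓.
  185 · 113 = 20905: from (11² + 8²)(7² + 8²), take (11·7 − 8·8, 11·8 + 8·7) = (77 − 64, 88 + 56) = (13, 144); check 13² + 144² = 169 + 20736 = 20905 ✓.
  Scale by k = 3: (3·13, 3·144) = (39, 432).
Step 4: Order so x ≤ y and verify: 39² + 432² = 1521 + 186624 = 188145 = n. ✓

n = 188145 = 39² + 432² (one valid representation with x ≤ y).


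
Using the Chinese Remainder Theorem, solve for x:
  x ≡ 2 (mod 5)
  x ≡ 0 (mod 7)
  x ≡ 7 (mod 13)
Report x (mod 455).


Moduli 5, 7, 13 are pairwise coprime; by CRT there is a unique solution modulo M = 5 · 7 · 13 = 455.
Solve pairwise, accumulating the modulus:
  Start with x ≡ 2 (mod 5).
  Combine with x ≡ 0 (mod 7): since gcd(5, 7) = 1, we get a unique residue mod 35.
    Write x = 2 + 5·t and substitute into x ≡ 0 (mod 7): 5·t ≡ 0 − 2 = -2 (mod 7).
    Reduce coefficients mod 7: 5·t ≡ 5 (mod 7).
    The inverse of 5 mod 7 is 3 (since 5·3 = 15 = 2·7 + 1), so t ≡ 3·5 = 15 ≡ 1 (mod 7).
    Then x = 2 + 5·1 = 7, valid modulo lcm(5, 7) = 35: x ≡ 7 (mod 35).
  Combine with x ≡ 7 (mod 13): since gcd(35, 13) = 1, we get a unique residue mod 455.
    Write x = 7 + 35·t and substitute into x ≡ 7 (mod 13): 35·t ≡ 7 − 7 = 0 (mod 13).
    Reduce coefficients mod 13: 9·t ≡ 0 (mod 13).
    The inverse of 9 mod 13 is 3 (since 9·3 = 27 = 2·13 + 1), so t ≡ 3·0 = 0 ≡ 0 (mod 13).
    Then x = 7 + 35·0 = 7, valid modulo lcm(35, 13) = 455: x ≡ 7 (mod 455).
Verify: 7 mod 5 = 2 ✓, 7 mod 7 = 0 ✓, 7 mod 13 = 7 ✓.

x ≡ 7 (mod 455).


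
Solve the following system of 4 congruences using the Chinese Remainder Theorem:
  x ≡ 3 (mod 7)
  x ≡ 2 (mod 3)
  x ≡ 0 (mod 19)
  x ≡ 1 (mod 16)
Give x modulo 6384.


Product of moduli M = 7 · 3 · 19 · 16 = 6384.
Merge one congruence at a time:
  Start: x ≡ 3 (mod 7).
  Combine with x ≡ 2 (mod 3); new modulus lcm = 21.
    Write x = 3 + 7·t and substitute into x ≡ 2 (mod 3): 7·t ≡ 2 − 3 = -1 (mod 3).
    Reduce coefficients mod 3: 1·t ≡ 2 (mod 3).
    So t ≡ 2 (mod 3).
    Then x = 3 + 7·2 = 17, valid modulo lcm(7, 3) = 21: x ≡ 17 (mod 21).
  Combine with x ≡ 0 (mod 19); new modulus lcm = 399.
    Write x = 17 + 21·t and substitute into x ≡ 0 (mod 19): 21·t ≡ 0 − 17 = -17 (mod 19).
    Reduce coefficients mod 19: 2·t ≡ 2 (mod 19).
    The inverse of 2 mod 19 is 10 (since 2·10 = 20 = 1·19 + 1), so t ≡ 10·2 = 20 ≡ 1 (mod 19).
    Then x = 17 + 21·1 = 38, valid modulo lcm(21, 19) = 399: x ≡ 38 (mod 399).
  Combine with x ≡ 1 (mod 16); new modulus lcm = 6384.
    Write x = 38 + 399·t and substitute into x ≡ 1 (mod 16): 399·t ≡ 1 − 38 = -37 (mod 16).
    Reduce coefficients mod 16: 15·t ≡ 11 (mod 16).
    The inverse of 15 mod 16 is 15 (since 15·15 = 225 = 14·16 + 1), so t ≡ 15·11 = 165 ≡ 5 (mod 16).
    Then x = 38 + 399·5 = 2033, valid modulo lcm(399, 16) = 6384: x ≡ 2033 (mod 6384).
Verify against each original: 2033 mod 7 = 3, 2033 mod 3 = 2, 2033 mod 19 = 0, 2033 mod 16 = 1.

x ≡ 2033 (mod 6384).


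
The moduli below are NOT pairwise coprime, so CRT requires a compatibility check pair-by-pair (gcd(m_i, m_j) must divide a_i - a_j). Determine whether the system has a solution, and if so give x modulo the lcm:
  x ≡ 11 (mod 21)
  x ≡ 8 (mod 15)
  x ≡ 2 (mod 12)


Moduli 21, 15, 12 are not pairwise coprime, so CRT works modulo lcm(m_i) when all pairwise compatibility conditions hold.
Pairwise compatibility: gcd(m_i, m_j) must divide a_i - a_j for every pair.
Merge one congruence at a time:
  Start: x ≡ 11 (mod 21).
  Combine with x ≡ 8 (mod 15): gcd(21, 15) = 3; 8 - 11 = -3, which IS divisible by 3, so compatible.
    Write x = 11 + 21·t and substitute into x ≡ 8 (mod 15): 21·t ≡ 8 − 11 = -3 (mod 15).
    Divide the congruence (and modulus) by g = 3: 7·t ≡ -1 (mod 5).
    Reduce coefficients mod 5: 2·t ≡ 4 (mod 5).
    The inverse of 2 mod 5 is 3 (since 2·3 = 6 = 1·5 + 1), so t ≡ 3·4 = 12 ≡ 2 (mod 5).
    Then x = 11 + 21·2 = 53, valid modulo lcm(21, 15) = 105: x ≡ 53 (mod 105).
  Combine with x ≡ 2 (mod 12): gcd(105, 12) = 3; 2 - 53 = -51, which IS divisible by 3, so compatible.
    Write x = 53 + 105·t and substitute into x ≡ 2 (mod 12): 105·t ≡ 2 − 53 = -51 (mod 12).
    Divide the congruence (and modulus) by g = 3: 35·t ≡ -17 (mod 4).
    Reduce coefficients mod 4: 3·t ≡ 3 (mod 4).
    The inverse of 3 mod 4 is 3 (since 3·3 = 9 = 2·4 + 1), so t ≡ 3·3 = 9 ≡ 1 (mod 4).
    Then x = 53 + 105·1 = 158, valid modulo lcm(105, 12) = 420: x ≡ 158 (mod 420).
Verify: 158 mod 21 = 11, 158 mod 15 = 8, 158 mod 12 = 2.

x ≡ 158 (mod 420).


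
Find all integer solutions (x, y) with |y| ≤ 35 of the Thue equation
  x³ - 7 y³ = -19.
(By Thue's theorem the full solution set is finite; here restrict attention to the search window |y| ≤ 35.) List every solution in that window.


The equation is x³ - 7y³ = -19. For fixed y, x³ = 7·y³ − 19, so a solution requires the RHS to be a perfect cube.
Strategy: iterate y from -35 to 35, compute RHS = 7·y³ − 19, and check whether it is a (positive or negative) perfect cube.
Check small values of y:
  y = 0: RHS = -19 is not a perfect cube.
  y = 1: RHS = -12 is not a perfect cube.
  y = -1: RHS = -26 is not a perfect cube.
  y = 2: RHS = 37 is not a perfect cube.
  y = -2: RHS = -75 is not a perfect cube.
  y = 3: RHS = 170 is not a perfect cube.
  y = -3: RHS = -208 is not a perfect cube.
Continuing the search up to |y| = 35 finds no solutions either.
No (x, y) in the scanned range satisfies the equation.

No integer solutions with |y| ≤ 35.


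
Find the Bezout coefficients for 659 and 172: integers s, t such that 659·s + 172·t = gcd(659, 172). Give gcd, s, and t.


Euclidean algorithm on (659, 172) — divide until remainder is 0:
  659 = 3 · 172 + 143
  172 = 1 · 143 + 29
  143 = 4 · 29 + 27
  29 = 1 · 27 + 2
  27 = 13 · 2 + 1
  2 = 2 · 1 + 0
gcd(659, 172) = 1.
Track Bezout coefficients alongside the remainders: start with r₀ = 659 = a·1 + b·0 (s = 1, t = 0) and r₁ = 172 = a·0 + b·1 (s = 0, t = 1); each new remainder r_{k+1} = r_{k-1} − q_k·r_k inherits s_{k+1} = s_{k-1} − q_k·s_k, t_{k+1} = t_{k-1} − q_k·t_k, so r_k = a·s_k + b·t_k at every step:
  q = 3: r = 143, s = 1 − 3·0 = 1, t = 0 − 3·1 = -3  (check: 659·1 + 172·(-3) = 143)
  q = 1: r = 29, s = 0 − 1·1 = -1, t = 1 − 1·(-3) = 4  (check: 659·(-1) + 172·4 = 29)
  q = 4: r = 27, s = 1 − 4·(-1) = 5, t = -3 − 4·4 = -19  (check: 659·5 + 172·(-19) = 27)
  q = 1: r = 2, s = -1 − 1·5 = -6, t = 4 − 1·(-19) = 23  (check: 659·(-6) + 172·23 = 2)
  q = 13: r = 1, s = 5 − 13·(-6) = 83, t = -19 − 13·23 = -318  (check: 659·83 + 172·(-318) = 1)
The row with r = 1 (the gcd) gives the Bezout coefficients s = 83, t = -318.
Result: 659 · (83) + 172 · (-318) = 1.

gcd(659, 172) = 1; s = 83, t = -318 (check: 659·83 + 172·(-318) = 1).


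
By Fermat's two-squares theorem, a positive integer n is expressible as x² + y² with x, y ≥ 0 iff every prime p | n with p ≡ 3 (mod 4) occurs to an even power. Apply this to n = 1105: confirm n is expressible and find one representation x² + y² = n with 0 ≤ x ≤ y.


Step 1: Factor n = 1105 = 5 · 13 · 17.
Step 2: Check the mod-4 condition on each prime factor: 5 ≡ 1 (mod 4), exponent 1; 13 ≡ 1 (mod 4), exponent 1; 17 ≡ 1 (mod 4), exponent 1.
All primes ≡ 3 (mod 4) appear to even exponent (or don't appear), so by the two-squares theorem n IS expressible as a sum of two squares.
Step 3: Build a representation. Here n = 5 · 13 · 17 is a product of primes ≡ 1 (mod 4). Each prime p ≡ 1 (mod 4) is itself a sum of two squares; find a² by testing p − a² for a perfect square:
  5: 5 − 1² = 4 = 2² ⇒ 5 = 1² + 2².
  13: 13 − 1² = 12, 13 − 2² = 9 = 3² ⇒ 13 = 2² + 3².
  17: 17 − 1² = 16 = 4² ⇒ 17 = 1² + 4².
  Combine using the Brahmagupta–Fibonacci identity (a² + b²)(c² + d²) = (ac − bd)² + (ad + bc)² = (ac + bd)² + (ad − bc)²:
  5 · 13 = 65: from (1² + 2²)(2² + 3²), take (1·2 − 2·3, 1·3 + 2·2) = (2 − 6, 3 + 4) = (-4, 7); dropping signs (only squares matter) gives (4, 7); check 4² + 7² = 16 + 49 = 65 ✓.
  65 · 17 = 1105: from (4² + 7²)(1² + 4²), take (4·1 − 7·4, 4·4 + 7·1) = (4 − 28, 16 + 7) = (-24, 23); dropping signs (only squares matter) gives (24, 23); check 24² + 23² = 576 + 529 = 1105 ✓.
Step 4: Order so x ≤ y and verify: 23² + 24² = 529 + 576 = 1105 = n. ✓

n = 1105 = 23² + 24² (one valid representation with x ≤ y).
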